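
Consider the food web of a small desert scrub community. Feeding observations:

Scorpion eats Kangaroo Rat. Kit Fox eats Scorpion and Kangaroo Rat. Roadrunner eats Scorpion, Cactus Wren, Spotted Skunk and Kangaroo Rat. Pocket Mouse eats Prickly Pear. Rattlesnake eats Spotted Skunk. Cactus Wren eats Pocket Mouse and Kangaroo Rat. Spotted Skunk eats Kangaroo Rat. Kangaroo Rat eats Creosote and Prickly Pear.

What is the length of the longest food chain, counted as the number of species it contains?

One longest chain: Prickly Pear → Kangaroo Rat → Scorpion → Kit Fox.
It has 4 species and 3 links.

4 species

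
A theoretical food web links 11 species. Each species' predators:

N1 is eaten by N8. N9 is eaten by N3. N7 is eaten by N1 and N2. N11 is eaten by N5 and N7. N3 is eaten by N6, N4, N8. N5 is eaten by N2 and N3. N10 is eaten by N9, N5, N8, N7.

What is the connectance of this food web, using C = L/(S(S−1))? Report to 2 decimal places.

The web has S = 11 species and L = 15 feeding links.
C = L / (S(S−1)) = 15 / 110 = 0.1364 ≈ 0.14.

C = 0.14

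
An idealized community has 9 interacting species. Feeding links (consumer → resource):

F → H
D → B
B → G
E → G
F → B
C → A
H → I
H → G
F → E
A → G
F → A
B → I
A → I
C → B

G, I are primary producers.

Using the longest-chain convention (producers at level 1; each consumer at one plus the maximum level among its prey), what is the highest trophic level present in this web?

3

Producers (level 1): G, I.
G → B → D gives D level 3.
No species has a prey at level 3, so no species reaches level 4.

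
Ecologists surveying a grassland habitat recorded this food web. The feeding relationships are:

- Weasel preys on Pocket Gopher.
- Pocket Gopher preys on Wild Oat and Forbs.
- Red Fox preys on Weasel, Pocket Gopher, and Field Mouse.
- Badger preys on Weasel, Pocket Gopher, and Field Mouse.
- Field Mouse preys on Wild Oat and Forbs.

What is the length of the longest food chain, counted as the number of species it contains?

One longest chain: Wild Oat → Pocket Gopher → Weasel → Red Fox.
It has 4 species and 3 links.

4 species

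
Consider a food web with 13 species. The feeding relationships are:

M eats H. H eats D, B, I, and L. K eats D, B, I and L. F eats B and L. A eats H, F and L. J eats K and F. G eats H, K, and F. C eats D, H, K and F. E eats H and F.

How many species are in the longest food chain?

3 species

One longest chain: B → K → C.
It has 3 species and 2 links.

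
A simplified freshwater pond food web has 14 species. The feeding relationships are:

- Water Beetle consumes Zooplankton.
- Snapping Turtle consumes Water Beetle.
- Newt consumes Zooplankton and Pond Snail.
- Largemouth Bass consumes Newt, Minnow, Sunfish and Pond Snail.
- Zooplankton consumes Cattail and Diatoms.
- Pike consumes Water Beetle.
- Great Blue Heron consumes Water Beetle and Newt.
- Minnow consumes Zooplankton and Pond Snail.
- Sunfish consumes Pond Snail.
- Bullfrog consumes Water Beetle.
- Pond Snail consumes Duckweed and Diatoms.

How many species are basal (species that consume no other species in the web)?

Basal species (no prey listed): Diatoms, Cattail, Duckweed.
Count: 3.

3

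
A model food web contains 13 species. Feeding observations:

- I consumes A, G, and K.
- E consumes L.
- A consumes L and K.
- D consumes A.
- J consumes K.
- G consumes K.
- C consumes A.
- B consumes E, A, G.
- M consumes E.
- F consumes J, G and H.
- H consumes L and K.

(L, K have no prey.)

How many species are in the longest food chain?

3 species

One longest chain: L → E → M.
It has 3 species and 2 links.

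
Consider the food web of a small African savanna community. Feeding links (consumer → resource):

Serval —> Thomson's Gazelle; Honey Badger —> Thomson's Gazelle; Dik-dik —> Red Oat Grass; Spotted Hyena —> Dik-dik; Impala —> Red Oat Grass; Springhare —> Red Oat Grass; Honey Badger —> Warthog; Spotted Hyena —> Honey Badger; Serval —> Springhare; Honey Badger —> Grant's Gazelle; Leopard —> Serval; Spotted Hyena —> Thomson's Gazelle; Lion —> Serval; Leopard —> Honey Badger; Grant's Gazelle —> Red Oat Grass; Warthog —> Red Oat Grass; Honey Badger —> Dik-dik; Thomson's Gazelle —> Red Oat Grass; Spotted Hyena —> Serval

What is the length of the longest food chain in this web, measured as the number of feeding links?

One longest chain: Red Oat Grass → Springhare → Serval → Leopard.
It has 4 species and 3 links.

3 links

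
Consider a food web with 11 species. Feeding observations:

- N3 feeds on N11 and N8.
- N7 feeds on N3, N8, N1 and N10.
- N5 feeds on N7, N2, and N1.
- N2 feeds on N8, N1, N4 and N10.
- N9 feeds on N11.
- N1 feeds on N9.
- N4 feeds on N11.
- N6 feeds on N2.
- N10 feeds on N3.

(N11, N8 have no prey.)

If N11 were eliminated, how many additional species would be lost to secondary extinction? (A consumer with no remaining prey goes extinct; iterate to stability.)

3

Remove N11.
Round 1: N4 (all prey gone), N9 (all prey gone) → extinct.
Round 2: N1 (all prey gone) → extinct.
No further losses. Total secondary extinctions: 3.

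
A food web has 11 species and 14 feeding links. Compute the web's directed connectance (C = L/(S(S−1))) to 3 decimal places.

C = 0.127

The web has S = 11 species and L = 14 feeding links.
C = L / (S(S−1)) = 14 / 110 = 0.1273 ≈ 0.127.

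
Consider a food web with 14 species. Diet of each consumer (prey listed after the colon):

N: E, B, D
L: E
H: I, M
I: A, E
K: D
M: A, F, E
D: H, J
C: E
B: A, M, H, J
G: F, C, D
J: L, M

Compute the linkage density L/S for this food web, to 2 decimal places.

There are L = 24 links among S = 14 species.
L/S = 24/14 = 1.7143 ≈ 1.71.

L/S = 1.71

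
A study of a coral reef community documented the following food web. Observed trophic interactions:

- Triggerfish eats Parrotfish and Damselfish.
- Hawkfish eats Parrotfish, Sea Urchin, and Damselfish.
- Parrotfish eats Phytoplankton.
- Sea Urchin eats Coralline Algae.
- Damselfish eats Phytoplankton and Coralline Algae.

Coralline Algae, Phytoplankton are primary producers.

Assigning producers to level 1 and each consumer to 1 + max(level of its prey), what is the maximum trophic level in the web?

3

Producers (level 1): Coralline Algae, Phytoplankton.
Phytoplankton → Parrotfish → Hawkfish gives Hawkfish level 3.
No species has a prey at level 3, so no species reaches level 4.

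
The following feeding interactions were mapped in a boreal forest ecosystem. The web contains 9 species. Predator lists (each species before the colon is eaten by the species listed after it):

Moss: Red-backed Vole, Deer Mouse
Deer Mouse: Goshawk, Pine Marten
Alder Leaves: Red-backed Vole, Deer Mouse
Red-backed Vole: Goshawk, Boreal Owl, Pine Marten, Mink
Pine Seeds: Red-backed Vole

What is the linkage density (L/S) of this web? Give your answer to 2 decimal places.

L/S = 1.22

There are L = 11 links among S = 9 species.
L/S = 11/9 = 1.2222 ≈ 1.22.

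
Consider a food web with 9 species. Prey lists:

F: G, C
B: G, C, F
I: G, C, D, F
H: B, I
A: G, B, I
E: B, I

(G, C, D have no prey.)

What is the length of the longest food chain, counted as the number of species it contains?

One longest chain: G → F → B → H.
It has 4 species and 3 links.

4 species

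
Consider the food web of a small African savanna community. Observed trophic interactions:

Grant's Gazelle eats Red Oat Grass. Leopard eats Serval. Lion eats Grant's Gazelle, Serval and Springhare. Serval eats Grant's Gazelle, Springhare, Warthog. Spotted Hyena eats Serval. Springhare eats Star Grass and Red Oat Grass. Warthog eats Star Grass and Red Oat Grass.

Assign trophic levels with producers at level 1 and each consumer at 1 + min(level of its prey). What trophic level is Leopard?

Trophic level 4

Star Grass is a producer → level 1.
Warthog eats Star Grass → level 2.
Serval eats Warthog → level 3.
Leopard eats Serval → level 4.
No prey of Leopard is below level 3, so 4 is the minimum.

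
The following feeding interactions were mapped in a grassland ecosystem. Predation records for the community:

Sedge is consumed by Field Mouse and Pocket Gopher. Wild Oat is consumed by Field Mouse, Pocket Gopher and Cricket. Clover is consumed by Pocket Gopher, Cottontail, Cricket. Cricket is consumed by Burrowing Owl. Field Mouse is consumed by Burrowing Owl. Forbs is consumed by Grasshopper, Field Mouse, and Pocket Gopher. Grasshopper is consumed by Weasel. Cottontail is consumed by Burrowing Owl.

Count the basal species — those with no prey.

Basal species (no prey listed): Clover, Sedge, Forbs, Wild Oat.
Count: 4.

4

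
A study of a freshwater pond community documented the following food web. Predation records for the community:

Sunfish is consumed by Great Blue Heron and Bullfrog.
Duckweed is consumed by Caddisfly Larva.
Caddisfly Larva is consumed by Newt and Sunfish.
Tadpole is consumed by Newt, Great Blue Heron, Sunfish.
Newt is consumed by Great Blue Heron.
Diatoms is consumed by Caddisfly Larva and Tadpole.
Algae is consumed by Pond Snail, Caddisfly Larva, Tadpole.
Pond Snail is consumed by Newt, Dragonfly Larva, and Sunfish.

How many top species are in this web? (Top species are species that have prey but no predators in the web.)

3

Top species (has prey, but nothing eats it): Dragonfly Larva, Bullfrog, Great Blue Heron.
Count: 3.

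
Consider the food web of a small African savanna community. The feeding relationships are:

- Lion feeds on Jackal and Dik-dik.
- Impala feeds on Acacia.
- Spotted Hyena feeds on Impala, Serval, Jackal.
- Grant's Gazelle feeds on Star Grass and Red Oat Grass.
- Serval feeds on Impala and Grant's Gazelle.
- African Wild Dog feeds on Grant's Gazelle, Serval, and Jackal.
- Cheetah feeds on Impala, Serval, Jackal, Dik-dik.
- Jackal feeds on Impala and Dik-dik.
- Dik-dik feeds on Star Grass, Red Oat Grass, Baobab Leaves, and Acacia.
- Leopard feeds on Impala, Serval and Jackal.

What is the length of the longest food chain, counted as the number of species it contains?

One longest chain: Acacia → Impala → Jackal → Spotted Hyena.
It has 4 species and 3 links.

4 species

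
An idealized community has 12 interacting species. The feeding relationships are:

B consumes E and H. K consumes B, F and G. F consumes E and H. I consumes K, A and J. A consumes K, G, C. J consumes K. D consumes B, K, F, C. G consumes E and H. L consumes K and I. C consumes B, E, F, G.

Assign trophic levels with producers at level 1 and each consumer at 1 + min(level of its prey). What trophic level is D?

H is a producer → level 1.
F eats H → level 2.
D eats F → level 3.
No prey of D is below level 2, so 3 is the minimum.

Trophic level 3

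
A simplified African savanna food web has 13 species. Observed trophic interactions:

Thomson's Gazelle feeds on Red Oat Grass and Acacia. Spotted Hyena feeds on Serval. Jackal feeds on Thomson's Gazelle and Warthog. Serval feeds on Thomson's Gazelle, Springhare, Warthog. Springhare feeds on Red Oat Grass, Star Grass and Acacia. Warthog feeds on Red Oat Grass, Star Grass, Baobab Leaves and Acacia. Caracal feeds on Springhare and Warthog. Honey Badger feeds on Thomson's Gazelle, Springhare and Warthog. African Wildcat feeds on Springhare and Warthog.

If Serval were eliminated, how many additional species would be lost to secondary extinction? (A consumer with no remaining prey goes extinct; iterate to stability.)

Remove Serval.
Round 1: Spotted Hyena (all prey gone) → extinct.
No further losses. Total secondary extinctions: 1.

1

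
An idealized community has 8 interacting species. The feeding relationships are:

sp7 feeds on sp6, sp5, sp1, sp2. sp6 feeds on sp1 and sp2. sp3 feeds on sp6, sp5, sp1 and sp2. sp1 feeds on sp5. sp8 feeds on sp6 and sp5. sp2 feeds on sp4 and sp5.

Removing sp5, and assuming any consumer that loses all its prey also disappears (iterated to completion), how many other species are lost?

Remove sp5.
Round 1: sp1 (all prey gone) → extinct.
No further losses. Total secondary extinctions: 1.

1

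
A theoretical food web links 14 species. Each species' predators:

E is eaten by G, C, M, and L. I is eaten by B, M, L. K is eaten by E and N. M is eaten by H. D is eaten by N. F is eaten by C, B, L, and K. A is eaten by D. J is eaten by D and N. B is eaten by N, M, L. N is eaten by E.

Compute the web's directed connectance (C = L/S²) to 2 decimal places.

The web has S = 14 species and L = 22 feeding links.
C = L / S² = 22 / 196 = 0.1122 ≈ 0.11.

C = 0.11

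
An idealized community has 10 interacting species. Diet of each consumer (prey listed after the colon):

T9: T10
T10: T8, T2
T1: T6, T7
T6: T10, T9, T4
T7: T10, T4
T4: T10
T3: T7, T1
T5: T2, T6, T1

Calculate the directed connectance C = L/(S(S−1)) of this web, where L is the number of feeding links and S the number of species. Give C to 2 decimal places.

C = 0.18

The web has S = 10 species and L = 16 feeding links.
C = L / (S(S−1)) = 16 / 90 = 0.1778 ≈ 0.18.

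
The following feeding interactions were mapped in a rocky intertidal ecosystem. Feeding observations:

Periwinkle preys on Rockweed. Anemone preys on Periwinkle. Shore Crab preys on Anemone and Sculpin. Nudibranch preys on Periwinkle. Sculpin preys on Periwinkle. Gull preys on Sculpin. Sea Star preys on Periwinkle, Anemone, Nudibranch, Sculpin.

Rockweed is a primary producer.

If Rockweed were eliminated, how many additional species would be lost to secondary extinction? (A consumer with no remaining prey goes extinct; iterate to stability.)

7

Remove Rockweed.
Round 1: Periwinkle (all prey gone) → extinct.
Round 2: Nudibranch (all prey gone), Sculpin (all prey gone), Anemone (all prey gone) → extinct.
Round 3: Gull (all prey gone), Shore Crab (all prey gone), Sea Star (all prey gone) → extinct.
No further losses. Total secondary extinctions: 7.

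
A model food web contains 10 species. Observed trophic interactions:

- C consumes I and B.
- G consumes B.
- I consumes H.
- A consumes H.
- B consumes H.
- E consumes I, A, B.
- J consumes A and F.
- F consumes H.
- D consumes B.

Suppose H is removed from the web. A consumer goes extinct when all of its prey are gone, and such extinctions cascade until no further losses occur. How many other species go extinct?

9

Remove H.
Round 1: I (all prey gone), F (all prey gone), B (all prey gone), A (all prey gone) → extinct.
Round 2: D (all prey gone), C (all prey gone), J (all prey gone), E (all prey gone), G (all prey gone) → extinct.
No further losses. Total secondary extinctions: 9.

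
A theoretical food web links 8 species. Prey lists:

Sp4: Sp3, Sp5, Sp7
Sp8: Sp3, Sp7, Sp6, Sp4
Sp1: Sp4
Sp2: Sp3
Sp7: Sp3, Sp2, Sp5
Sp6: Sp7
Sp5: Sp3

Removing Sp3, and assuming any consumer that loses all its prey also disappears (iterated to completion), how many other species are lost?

7

Remove Sp3.
Round 1: Sp2 (all prey gone), Sp5 (all prey gone) → extinct.
Round 2: Sp7 (all prey gone) → extinct.
Round 3: Sp6 (all prey gone), Sp4 (all prey gone) → extinct.
Round 4: Sp1 (all prey gone), Sp8 (all prey gone) → extinct.
No further losses. Total secondary extinctions: 7.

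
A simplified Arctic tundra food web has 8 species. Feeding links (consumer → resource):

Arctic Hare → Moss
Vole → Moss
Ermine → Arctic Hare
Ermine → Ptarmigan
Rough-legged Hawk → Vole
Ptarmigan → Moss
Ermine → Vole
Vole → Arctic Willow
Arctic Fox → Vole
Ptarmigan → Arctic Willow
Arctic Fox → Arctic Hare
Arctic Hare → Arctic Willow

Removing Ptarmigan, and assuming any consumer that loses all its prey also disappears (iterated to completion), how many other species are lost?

0

Remove Ptarmigan.
Every predator of it retains at least one other prey: Ermine still has Arctic Hare, Vole.
No consumer loses all prey, so no secondary extinctions occur.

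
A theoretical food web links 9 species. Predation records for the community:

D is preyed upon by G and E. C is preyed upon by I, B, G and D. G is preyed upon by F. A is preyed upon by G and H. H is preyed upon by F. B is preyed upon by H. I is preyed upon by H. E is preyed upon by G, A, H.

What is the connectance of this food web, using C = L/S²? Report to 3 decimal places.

C = 0.185

The web has S = 9 species and L = 15 feeding links.
C = L / S² = 15 / 81 = 0.1852 ≈ 0.185.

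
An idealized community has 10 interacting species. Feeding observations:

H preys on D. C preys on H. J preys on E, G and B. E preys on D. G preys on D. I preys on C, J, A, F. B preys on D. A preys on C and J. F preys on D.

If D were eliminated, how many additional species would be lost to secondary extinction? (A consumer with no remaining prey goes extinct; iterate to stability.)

Remove D.
Round 1: F (all prey gone), H (all prey gone), G (all prey gone), B (all prey gone), E (all prey gone) → extinct.
Round 2: C (all prey gone), J (all prey gone) → extinct.
Round 3: A (all prey gone) → extinct.
Round 4: I (all prey gone) → extinct.
No further losses. Total secondary extinctions: 9.

9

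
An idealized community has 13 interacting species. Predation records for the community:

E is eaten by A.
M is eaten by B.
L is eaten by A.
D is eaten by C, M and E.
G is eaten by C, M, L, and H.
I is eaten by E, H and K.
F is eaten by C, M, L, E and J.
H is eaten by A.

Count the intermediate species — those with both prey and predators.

Intermediate species (has both prey and predators): M, H, E, L.
Count: 4.

4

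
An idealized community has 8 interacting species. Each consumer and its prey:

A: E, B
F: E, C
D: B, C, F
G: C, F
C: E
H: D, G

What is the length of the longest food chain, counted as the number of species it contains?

5 species

One longest chain: E → C → F → D → H.
It has 5 species and 4 links.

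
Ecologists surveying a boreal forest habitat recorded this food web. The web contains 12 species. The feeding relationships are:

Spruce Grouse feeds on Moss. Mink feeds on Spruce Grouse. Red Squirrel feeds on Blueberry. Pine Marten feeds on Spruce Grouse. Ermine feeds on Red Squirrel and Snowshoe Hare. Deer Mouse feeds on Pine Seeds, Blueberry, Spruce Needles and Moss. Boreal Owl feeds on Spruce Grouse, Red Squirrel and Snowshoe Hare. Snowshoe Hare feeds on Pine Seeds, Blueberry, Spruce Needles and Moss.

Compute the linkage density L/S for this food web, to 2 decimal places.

L/S = 1.42

There are L = 17 links among S = 12 species.
L/S = 17/12 = 1.4167 ≈ 1.42.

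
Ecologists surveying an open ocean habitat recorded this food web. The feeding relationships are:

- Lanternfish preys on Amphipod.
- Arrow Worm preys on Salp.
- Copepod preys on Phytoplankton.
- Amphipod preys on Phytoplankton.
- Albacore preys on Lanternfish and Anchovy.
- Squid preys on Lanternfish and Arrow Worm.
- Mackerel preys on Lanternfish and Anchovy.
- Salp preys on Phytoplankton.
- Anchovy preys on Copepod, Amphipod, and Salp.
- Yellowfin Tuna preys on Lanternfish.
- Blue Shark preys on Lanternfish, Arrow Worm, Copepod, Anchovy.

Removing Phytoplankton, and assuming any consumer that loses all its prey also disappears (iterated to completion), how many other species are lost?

11

Remove Phytoplankton.
Round 1: Copepod (all prey gone), Salp (all prey gone), Amphipod (all prey gone) → extinct.
Round 2: Anchovy (all prey gone), Arrow Worm (all prey gone), Lanternfish (all prey gone) → extinct.
Round 3: Yellowfin Tuna (all prey gone), Mackerel (all prey gone), Blue Shark (all prey gone), Squid (all prey gone), Albacore (all prey gone) → extinct.
No further losses. Total secondary extinctions: 11.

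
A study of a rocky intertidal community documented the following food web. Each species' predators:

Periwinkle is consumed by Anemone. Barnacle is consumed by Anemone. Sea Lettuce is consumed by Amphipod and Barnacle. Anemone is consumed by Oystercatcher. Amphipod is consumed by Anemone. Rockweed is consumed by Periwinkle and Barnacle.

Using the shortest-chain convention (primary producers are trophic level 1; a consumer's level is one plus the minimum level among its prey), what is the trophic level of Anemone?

Sea Lettuce is a producer → level 1.
Amphipod eats Sea Lettuce → level 2.
Anemone eats Amphipod → level 3.
No prey of Anemone is below level 2, so 3 is the minimum.

Trophic level 3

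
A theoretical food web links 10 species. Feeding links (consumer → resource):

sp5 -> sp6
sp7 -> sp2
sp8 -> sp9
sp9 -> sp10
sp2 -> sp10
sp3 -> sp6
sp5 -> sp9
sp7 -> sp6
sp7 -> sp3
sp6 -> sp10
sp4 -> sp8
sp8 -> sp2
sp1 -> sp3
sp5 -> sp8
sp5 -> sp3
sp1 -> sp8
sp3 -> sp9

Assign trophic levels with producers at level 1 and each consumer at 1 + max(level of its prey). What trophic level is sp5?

sp10 is a producer → level 1.
sp9 eats sp10 → level 2.
sp3 eats sp9 (level 2); other prey at levels: sp6 2 → level 3.
sp5 eats sp3 (level 3); other prey at levels: sp9 2, sp6 2, sp8 3 → level 4.

Trophic level 4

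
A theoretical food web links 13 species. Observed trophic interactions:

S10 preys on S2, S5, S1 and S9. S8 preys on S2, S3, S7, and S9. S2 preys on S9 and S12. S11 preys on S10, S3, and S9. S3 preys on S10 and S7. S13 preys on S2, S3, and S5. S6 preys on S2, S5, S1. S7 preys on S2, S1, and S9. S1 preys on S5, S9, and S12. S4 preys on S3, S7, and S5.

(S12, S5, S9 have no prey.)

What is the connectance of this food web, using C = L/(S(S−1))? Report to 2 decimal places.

C = 0.19

The web has S = 13 species and L = 30 feeding links.
C = L / (S(S−1)) = 30 / 156 = 0.1923 ≈ 0.19.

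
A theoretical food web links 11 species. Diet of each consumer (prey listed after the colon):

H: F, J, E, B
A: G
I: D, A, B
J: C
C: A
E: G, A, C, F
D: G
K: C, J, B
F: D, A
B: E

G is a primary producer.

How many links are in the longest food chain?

One longest chain: G → A → C → E → B → I.
It has 6 species and 5 links.

5 links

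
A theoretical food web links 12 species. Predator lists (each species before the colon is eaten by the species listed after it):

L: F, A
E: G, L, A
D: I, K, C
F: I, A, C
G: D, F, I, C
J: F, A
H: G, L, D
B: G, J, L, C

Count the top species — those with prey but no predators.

Top species (has prey, but nothing eats it): I, A, K, C.
Count: 4.

4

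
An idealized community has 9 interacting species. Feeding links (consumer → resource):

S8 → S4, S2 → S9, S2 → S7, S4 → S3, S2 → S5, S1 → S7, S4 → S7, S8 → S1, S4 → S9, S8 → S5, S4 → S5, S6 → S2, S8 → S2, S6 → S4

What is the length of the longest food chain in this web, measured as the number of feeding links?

2 links

One longest chain: S7 → S1 → S8.
It has 3 species and 2 links.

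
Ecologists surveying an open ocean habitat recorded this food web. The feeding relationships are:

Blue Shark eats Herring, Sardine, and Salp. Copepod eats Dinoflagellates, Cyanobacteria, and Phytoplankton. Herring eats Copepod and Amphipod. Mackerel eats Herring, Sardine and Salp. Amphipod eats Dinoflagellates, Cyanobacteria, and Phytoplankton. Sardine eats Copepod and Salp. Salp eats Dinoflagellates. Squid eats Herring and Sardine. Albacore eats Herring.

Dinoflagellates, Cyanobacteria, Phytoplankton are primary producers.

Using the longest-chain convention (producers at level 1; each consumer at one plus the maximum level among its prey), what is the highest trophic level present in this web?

4

Producers (level 1): Dinoflagellates, Cyanobacteria, Phytoplankton.
Dinoflagellates → Copepod → Herring → Albacore gives Albacore level 4.
No species has a prey at level 4, so no species reaches level 5.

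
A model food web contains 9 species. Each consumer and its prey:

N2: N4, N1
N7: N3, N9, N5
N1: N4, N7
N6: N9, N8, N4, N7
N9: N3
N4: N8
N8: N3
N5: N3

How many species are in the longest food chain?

One longest chain: N3 → N8 → N4 → N1 → N2.
It has 5 species and 4 links.

5 species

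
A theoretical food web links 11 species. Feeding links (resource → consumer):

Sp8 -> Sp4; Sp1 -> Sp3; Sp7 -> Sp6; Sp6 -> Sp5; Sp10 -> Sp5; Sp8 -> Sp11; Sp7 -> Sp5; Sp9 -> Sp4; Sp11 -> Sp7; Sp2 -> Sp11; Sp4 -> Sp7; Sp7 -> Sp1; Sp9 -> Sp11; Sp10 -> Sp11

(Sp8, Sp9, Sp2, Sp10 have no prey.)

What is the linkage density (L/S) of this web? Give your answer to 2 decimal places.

L/S = 1.27

There are L = 14 links among S = 11 species.
L/S = 14/11 = 1.2727 ≈ 1.27.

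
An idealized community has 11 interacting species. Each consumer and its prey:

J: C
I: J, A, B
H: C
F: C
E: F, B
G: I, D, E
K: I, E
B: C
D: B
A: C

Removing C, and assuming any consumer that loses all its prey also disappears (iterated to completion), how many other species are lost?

10

Remove C.
Round 1: F (all prey gone), J (all prey gone), H (all prey gone), A (all prey gone), B (all prey gone) → extinct.
Round 2: I (all prey gone), D (all prey gone), E (all prey gone) → extinct.
Round 3: K (all prey gone), G (all prey gone) → extinct.
No further losses. Total secondary extinctions: 10.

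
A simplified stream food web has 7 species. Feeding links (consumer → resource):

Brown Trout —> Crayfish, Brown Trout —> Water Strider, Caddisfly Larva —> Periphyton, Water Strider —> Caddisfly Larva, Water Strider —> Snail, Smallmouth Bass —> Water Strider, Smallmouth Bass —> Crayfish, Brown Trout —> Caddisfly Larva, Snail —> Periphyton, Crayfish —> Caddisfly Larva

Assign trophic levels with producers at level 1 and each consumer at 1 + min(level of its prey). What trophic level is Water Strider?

Periphyton is a producer → level 1.
Caddisfly Larva eats Periphyton → level 2.
Water Strider eats Caddisfly Larva → level 3.
No prey of Water Strider is below level 2, so 3 is the minimum.

Trophic level 3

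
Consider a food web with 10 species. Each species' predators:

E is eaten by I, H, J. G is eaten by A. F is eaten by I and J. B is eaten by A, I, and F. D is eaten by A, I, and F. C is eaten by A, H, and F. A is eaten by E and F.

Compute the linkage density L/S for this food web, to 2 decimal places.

There are L = 17 links among S = 10 species.
L/S = 17/10 = 1.7000 ≈ 1.70.

L/S = 1.70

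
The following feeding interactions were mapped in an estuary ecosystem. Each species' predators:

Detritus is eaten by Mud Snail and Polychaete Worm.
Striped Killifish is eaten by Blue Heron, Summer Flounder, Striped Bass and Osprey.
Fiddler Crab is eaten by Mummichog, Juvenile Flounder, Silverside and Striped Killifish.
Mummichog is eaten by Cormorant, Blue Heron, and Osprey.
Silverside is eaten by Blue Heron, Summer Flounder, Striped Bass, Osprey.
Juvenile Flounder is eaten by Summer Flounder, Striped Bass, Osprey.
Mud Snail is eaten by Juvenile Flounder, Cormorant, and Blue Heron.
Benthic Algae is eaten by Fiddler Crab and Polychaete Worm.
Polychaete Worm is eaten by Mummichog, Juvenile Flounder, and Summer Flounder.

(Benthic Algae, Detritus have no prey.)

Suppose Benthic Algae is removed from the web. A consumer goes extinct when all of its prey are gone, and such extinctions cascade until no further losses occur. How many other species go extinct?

Remove Benthic Algae.
Round 1: Fiddler Crab (all prey gone) → extinct.
Round 2: Striped Killifish (all prey gone), Silverside (all prey gone) → extinct.
No further losses. Total secondary extinctions: 3.

3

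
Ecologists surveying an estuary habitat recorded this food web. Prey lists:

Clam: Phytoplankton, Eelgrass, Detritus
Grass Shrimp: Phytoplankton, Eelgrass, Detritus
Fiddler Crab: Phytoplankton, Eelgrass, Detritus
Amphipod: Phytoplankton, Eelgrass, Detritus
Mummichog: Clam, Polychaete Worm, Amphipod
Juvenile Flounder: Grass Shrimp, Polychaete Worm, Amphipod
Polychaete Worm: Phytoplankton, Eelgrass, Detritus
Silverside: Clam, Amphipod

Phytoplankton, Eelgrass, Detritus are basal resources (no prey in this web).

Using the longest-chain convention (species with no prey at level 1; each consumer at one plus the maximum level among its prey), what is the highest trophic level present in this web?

Basal resources (level 1): Phytoplankton, Eelgrass, Detritus.
Phytoplankton → Clam → Mummichog gives Mummichog level 3.
No species has a prey at level 3, so no species reaches level 4.

3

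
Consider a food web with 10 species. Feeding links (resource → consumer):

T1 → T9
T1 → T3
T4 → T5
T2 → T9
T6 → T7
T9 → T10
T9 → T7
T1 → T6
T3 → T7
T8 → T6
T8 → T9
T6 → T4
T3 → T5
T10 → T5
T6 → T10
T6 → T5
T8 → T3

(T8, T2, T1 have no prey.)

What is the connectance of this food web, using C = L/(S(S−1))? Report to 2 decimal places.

C = 0.19

The web has S = 10 species and L = 17 feeding links.
C = L / (S(S−1)) = 17 / 90 = 0.1889 ≈ 0.19.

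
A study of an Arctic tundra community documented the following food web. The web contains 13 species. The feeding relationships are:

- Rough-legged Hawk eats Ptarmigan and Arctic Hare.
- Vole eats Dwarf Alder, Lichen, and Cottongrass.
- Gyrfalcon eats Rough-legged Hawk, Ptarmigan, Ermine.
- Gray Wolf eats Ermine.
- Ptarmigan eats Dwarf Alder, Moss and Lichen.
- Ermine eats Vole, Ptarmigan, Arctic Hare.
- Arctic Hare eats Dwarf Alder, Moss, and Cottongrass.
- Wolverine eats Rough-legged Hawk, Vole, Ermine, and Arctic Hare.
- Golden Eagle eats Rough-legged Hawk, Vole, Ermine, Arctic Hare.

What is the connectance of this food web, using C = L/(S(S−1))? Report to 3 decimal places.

C = 0.167

The web has S = 13 species and L = 26 feeding links.
C = L / (S(S−1)) = 26 / 156 = 0.1667 ≈ 0.167.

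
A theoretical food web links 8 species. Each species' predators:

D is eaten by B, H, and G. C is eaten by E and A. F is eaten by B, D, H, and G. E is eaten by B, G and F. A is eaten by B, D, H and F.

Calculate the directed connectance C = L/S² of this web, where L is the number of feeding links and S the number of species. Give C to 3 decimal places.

The web has S = 8 species and L = 16 feeding links.
C = L / S² = 16 / 64 = 0.2500 ≈ 0.250.

C = 0.250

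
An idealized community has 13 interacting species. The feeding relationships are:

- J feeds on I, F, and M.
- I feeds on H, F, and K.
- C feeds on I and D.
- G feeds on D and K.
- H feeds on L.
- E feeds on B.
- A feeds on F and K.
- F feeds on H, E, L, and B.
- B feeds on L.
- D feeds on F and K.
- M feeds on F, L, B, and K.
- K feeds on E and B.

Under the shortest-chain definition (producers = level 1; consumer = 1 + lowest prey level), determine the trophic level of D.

Trophic level 3

L is a producer → level 1.
F eats L → level 2.
D eats F → level 3.
No prey of D is below level 2, so 3 is the minimum.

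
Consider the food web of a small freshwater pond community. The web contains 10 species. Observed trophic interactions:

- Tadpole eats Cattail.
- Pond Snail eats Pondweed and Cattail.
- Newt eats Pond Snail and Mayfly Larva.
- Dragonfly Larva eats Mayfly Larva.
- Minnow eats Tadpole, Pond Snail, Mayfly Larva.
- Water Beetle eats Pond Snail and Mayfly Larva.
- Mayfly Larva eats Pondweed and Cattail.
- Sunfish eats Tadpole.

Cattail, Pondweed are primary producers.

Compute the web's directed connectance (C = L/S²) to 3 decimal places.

C = 0.140

The web has S = 10 species and L = 14 feeding links.
C = L / S² = 14 / 100 = 0.1400 ≈ 0.140.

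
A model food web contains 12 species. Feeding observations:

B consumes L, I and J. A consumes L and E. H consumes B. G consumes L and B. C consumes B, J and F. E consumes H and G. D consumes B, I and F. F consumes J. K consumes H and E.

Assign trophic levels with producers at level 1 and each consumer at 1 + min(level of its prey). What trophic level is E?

L is a producer → level 1.
G eats L → level 2.
E eats G → level 3.
No prey of E is below level 2, so 3 is the minimum.

Trophic level 3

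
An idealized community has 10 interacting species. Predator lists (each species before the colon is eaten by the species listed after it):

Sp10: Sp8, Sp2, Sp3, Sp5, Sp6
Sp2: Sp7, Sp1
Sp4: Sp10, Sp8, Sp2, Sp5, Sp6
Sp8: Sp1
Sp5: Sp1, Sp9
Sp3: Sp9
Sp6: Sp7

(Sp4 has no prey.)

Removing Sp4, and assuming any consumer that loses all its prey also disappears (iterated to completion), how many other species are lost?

Remove Sp4.
Round 1: Sp10 (all prey gone) → extinct.
Round 2: Sp8 (all prey gone), Sp2 (all prey gone), Sp3 (all prey gone), Sp5 (all prey gone), Sp6 (all prey gone) → extinct.
Round 3: Sp7 (all prey gone), Sp1 (all prey gone), Sp9 (all prey gone) → extinct.
No further losses. Total secondary extinctions: 9.

9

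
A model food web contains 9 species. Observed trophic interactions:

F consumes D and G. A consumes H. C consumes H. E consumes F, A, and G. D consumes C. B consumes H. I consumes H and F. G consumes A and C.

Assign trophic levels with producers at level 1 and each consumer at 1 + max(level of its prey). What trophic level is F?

Trophic level 4

H is a producer → level 1.
C eats H → level 2.
G eats C (level 2); other prey at levels: A 2 → level 3.
F eats G (level 3); other prey at levels: D 3 → level 4.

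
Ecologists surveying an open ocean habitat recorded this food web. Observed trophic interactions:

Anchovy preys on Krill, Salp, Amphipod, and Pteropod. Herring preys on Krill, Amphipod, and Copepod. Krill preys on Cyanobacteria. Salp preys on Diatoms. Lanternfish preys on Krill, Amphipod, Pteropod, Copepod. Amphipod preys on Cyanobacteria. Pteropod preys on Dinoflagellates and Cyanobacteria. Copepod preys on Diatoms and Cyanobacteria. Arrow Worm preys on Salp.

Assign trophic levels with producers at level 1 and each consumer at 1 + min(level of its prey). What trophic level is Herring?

Diatoms is a producer → level 1.
Copepod eats Diatoms → level 2.
Herring eats Copepod → level 3.
No prey of Herring is below level 2, so 3 is the minimum.

Trophic level 3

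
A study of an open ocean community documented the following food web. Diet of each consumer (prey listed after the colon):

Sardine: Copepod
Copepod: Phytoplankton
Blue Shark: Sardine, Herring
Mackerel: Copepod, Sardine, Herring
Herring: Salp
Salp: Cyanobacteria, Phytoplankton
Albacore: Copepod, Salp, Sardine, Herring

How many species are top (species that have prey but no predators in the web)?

Top species (has prey, but nothing eats it): Albacore, Blue Shark, Mackerel.
Count: 3.

3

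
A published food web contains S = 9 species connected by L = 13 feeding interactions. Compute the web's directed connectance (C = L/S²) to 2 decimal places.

The web has S = 9 species and L = 13 feeding links.
C = L / S² = 13 / 81 = 0.1605 ≈ 0.16.

C = 0.16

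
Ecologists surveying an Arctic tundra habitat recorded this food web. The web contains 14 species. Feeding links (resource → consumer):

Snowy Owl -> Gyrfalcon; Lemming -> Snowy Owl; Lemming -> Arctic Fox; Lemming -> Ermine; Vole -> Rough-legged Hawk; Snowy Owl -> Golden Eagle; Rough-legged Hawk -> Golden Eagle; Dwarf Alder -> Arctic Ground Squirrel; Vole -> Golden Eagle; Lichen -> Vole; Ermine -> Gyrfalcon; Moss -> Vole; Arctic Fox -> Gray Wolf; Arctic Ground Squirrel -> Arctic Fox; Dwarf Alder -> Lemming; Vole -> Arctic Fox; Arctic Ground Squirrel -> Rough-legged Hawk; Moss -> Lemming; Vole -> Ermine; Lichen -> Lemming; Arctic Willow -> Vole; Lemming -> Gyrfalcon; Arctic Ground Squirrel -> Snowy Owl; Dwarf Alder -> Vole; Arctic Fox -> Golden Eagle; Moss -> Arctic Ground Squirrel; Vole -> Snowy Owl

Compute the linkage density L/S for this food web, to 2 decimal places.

There are L = 27 links among S = 14 species.
L/S = 27/14 = 1.9286 ≈ 1.93.

L/S = 1.93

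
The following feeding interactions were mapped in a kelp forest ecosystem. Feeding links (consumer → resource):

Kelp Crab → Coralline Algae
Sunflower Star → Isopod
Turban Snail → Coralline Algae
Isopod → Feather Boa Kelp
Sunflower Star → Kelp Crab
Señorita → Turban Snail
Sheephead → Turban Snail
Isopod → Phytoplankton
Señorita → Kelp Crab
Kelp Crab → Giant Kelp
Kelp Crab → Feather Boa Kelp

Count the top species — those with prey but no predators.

3

Top species (has prey, but nothing eats it): Sheephead, Señorita, Sunflower Star.
Count: 3.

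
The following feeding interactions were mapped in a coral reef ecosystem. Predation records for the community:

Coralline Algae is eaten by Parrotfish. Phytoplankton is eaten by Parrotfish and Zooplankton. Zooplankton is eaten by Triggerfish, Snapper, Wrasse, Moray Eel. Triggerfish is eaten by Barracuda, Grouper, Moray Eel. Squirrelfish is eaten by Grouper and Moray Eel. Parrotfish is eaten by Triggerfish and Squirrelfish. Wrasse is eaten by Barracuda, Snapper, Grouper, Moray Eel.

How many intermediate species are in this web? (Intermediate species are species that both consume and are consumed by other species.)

5

Intermediate species (has both prey and predators): Parrotfish, Zooplankton, Wrasse, Squirrelfish, Triggerfish.
Count: 5.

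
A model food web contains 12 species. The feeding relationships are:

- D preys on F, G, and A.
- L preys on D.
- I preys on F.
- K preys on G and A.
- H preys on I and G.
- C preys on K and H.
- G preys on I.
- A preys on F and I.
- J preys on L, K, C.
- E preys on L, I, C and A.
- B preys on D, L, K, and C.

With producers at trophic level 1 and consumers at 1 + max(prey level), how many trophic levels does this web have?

Producers (level 1): F.
F → I → G → K → C → E gives E level 6.
No species has a prey at level 6, so no species reaches level 7.

6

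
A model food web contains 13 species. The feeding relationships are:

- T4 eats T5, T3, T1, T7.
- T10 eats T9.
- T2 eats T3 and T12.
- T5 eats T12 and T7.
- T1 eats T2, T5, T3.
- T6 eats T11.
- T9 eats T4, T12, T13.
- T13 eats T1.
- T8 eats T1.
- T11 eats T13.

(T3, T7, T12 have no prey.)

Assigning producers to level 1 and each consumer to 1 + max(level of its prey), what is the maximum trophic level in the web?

Producers (level 1): T3, T7, T12.
T3 → T2 → T1 → T13 → T9 → T10 gives T10 level 6.
No species has a prey at level 6, so no species reaches level 7.

6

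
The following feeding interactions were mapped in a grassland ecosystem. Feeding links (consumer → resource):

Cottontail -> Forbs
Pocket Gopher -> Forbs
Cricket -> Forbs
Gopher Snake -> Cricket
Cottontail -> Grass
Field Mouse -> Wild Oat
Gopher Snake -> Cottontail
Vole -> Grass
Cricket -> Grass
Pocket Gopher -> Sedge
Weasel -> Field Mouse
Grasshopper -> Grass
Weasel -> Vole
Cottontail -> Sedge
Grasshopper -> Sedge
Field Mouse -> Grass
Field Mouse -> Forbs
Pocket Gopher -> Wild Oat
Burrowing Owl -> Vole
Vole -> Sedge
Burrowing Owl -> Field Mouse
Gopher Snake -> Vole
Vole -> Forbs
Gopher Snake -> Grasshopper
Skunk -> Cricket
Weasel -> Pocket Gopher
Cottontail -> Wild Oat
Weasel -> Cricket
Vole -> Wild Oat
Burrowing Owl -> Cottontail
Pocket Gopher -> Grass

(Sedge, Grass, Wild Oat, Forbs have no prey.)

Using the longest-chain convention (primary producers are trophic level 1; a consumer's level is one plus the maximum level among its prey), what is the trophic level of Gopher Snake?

Grass is a producer → level 1.
Cricket eats Grass (level 1); other prey at levels: Forbs 1 → level 2.
Gopher Snake eats Cricket (level 2); other prey at levels: Vole 2, Grasshopper 2, Cottontail 2 → level 3.

Trophic level 3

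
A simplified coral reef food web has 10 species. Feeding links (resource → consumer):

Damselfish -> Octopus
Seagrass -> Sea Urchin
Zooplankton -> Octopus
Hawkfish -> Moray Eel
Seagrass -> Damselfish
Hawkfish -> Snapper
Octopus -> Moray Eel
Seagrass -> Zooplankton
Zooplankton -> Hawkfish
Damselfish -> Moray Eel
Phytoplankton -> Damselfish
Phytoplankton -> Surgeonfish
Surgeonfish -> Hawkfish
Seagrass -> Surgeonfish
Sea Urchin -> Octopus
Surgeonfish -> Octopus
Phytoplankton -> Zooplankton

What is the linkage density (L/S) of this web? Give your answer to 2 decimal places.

L/S = 1.70

There are L = 17 links among S = 10 species.
L/S = 17/10 = 1.7000 ≈ 1.70.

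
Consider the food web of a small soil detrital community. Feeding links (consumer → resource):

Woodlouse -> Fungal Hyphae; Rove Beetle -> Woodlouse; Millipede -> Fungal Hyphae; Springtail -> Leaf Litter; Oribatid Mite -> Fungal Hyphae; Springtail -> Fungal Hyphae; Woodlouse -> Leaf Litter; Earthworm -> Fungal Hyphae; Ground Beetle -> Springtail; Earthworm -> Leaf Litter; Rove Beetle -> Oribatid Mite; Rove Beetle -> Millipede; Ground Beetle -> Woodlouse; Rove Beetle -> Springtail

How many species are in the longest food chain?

3 species

One longest chain: Leaf Litter → Springtail → Ground Beetle.
It has 3 species and 2 links.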